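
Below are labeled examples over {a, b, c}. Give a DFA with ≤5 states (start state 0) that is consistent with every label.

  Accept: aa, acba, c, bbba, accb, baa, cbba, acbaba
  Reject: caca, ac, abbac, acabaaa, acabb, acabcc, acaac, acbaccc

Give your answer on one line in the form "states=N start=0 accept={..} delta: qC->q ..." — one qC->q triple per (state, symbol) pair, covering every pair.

Grow the machine one transition at a time. Run the examples from 0; the earliest place one falls off (shortest prefix, ties alphabetical) gets sent to the lowest-numbered state that keeps every Accept/Reject pair distinguishable — a pair clashes when both reach the same state with identical unread suffix — and to a fresh state only if none does.
a: 0a undefined. 0a->0: no, c/ac meet in 0 with "c" left. Open state 1: 0a->1.
b: 0b undefined. 0b->0: ok.
c: 0c undefined. 0c->0: ok.
aa: 1a undefined. 1a->0: ok.
ab: 1b undefined. 1b->0: ok.
ac: 1c undefined. 1c->0: no, aa/ac meet in 0. 1c->1: no, aa/caca meet in 0. Open state 2: 1c->2.
aca: 2a undefined. 2a->0: no, aa/caca meet in 0. 2a->1: no, aa/acabb meet in 0. 2a->2: ok.
acb: 2b undefined. 2b->0: no, aa/acabb meet in 0. 2b->1: no, aa/acabaaa meet in 0. 2b->2: no, acba/caca meet in 2. Open state 3: 2b->3.
acc: 2c undefined. 2c->0: no, aa/acaac meet in 0. 2c->1: no, bbba/acaac meet in 1. 2c->2: ok.
acba: 3a undefined. 3a->0: no, aa/acabaaa meet in 0. 3a->1: no, acba/acabaaa meet in 1. 3a->2: no, acba/caca meet in 2. 3a->3: no, acba/acabaaa meet in 3. Open state 4: 3a->4.
acabb: 3b undefined. 3b->0: no, aa/acabb meet in 0. 3b->1: no, bbba/acabb meet in 1. 3b->2: ok.
acabc: 3c undefined. 3c->0: no, aa/acabcc meet in 0. 3c->1: ok.
acbab: 4b undefined. 4b->0: ok.
acbac: 4c undefined. 4c->0: no, aa/acbaccc meet in 0. 4c->1: ok.
acabaa: 4a undefined. 4a->0: no, bbba/acabaaa meet in 1. 4a->1: no, aa/acabaaa meet in 0. 4a->2: ok.
All examples now run through 5 states with every (state, symbol) defined. Accept strings end in {0,1,3,4}, Reject strings end in {2}; accept={0,1,3,4}.

states=5 start=0 accept={0,1,3,4} delta: 0a->1 0b->0 0c->0 1a->0 1b->0 1c->2 2a->2 2b->3 2c->2 3a->4 3b->2 3c->1 4a->2 4b->0 4c->1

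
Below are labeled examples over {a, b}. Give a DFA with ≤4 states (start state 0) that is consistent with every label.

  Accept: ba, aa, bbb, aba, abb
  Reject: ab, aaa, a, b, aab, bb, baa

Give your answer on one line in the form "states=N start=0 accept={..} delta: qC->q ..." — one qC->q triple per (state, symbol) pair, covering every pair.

State merging on the prefix tree: take the shortest (then alphabetical) example prefix whose next move is undefined and point that move at state 0, else 1, else 2, ...; a target is out if some Accept/Reject pair would then sit in one state with the same input left (inseparable). If every existing state is out, open a new one.
a: 0a undefined. 0a->0: no, aa/aaa meet in 0. Open state 1: 0a->1.
b: 0b undefined. 0b->0: no, ba/a meet in 1. 0b->1: ok.
aa: 1a undefined. 1a->0: ok.
ab: 1b undefined. 1b->0: no, ba/ab meet in 0. 1b->1: no, bbb/ab meet in 1. Open state 2: 1b->2.
aba: 2a undefined. 2a->0: ok.
abb: 2b undefined. 2b->0: ok.
All examples now run through 3 states with every (state, symbol) defined. Accept strings end in {0}, Reject strings end in {1,2}; accept={0}.

states=3 start=0 accept={0} delta: 0a->1 0b->1 1a->0 1b->2 2a->0 2b->0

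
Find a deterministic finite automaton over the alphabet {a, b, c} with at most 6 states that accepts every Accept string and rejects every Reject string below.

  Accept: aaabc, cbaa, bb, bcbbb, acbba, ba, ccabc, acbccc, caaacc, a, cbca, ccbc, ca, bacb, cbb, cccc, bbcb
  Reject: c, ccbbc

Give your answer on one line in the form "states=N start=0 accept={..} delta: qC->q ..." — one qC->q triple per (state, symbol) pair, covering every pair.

states=4 start=0 accept={0,2} delta: 0a->0 0b->1 0c->1 1a->0 1b->2 1c->0 2a->0 2b->0 2c->3 3a->0 3b->0 3c->1

Fold the examples into a partial DFA from state 0: repeatedly fix the first undefined (state, symbol) met by the shortest-then-alphabetical prefix, trying targets in increasing order and rejecting any under which an Accept and a Reject string meet in one state with the same remainder; add a state when all current targets are rejected. Accepting states are where Accept strings end.
a: 0a undefined. 0a->0: ok.
b: 0b undefined. 0b->0: no, aaabc/c meet in 0 with "c" left. Open state 1: 0b->1.
c: 0c undefined. 0c->0: no, caaacc/c meet in 0. 0c->1: ok.
ba: 1a undefined. 1a->0: ok.
bb: 1b undefined. 1b->0: no, cbb/c meet in 1. 1b->1: no, bb/c meet in 1. Open state 2: 1b->2.
bc: 1c undefined. 1c->0: ok.
bbc: 2c undefined. 2c->0: no, aaabc/ccbbc meet in 0. 2c->1: no, acbccc/c meet in 1. 2c->2: no, bb/ccbbc meet in 2. Open state 3: 2c->3.
cba: 2a undefined. 2a->0: ok.
cbb: 2b undefined. 2b->0: ok.
bbcb: 3b undefined. 3b->0: ok.
cbca: 3a undefined. 3a->0: ok.
acbcc: 3c undefined. 3c->0: no, acbccc/c meet in 1. 3c->1: ok.
All examples now run through 4 states with every (state, symbol) defined. Accept strings end in {0,2}, Reject strings end in {1,3}; accept={0,2}.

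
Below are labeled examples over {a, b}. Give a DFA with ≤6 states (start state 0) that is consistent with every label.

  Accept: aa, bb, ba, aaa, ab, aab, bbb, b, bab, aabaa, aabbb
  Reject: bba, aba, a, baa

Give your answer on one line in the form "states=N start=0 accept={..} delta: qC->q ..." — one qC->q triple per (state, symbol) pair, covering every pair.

states=3 start=0 accept={0,2} delta: 0a->1 0b->2 1a->2 1b->0 2a->0 2b->0

Grow the machine one transition at a time. Run the examples from 0; the earliest place one falls off (shortest prefix, ties alphabetical) gets sent to the lowest-numbered state that keeps every Accept/Reject pair distinguishable — a pair clashes when both reach the same state with identical unread suffix — and to a fresh state only if none does.
a: 0a undefined. 0a->0: no, aa/a meet in 0. Open state 1: 0a->1.
b: 0b undefined. 0b->0: no, aa/baa meet in 1 with "a" left. 0b->1: no, aaa/baa meet in 1 with "aa" left. Open state 2: 0b->2.
aa: 1a undefined. 1a->0: no, aaa/a meet in 1. 1a->1: no, aa/a meet in 1. 1a->2: ok.
ab: 1b undefined. 1b->0: ok.
ba: 2a undefined. 2a->0: ok.
bb: 2b undefined. 2b->0: ok.
All examples now run through 3 states with every (state, symbol) defined. Accept strings end in {0,2}, Reject strings end in {1}; accept={0,2}.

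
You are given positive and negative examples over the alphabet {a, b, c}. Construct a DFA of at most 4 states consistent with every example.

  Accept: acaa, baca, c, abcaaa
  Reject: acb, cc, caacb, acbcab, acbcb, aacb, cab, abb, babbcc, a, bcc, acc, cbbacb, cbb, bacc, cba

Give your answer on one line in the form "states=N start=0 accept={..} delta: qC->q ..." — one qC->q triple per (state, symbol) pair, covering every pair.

states=2 start=0 accept={1} delta: 0a->0 0b->0 0c->1 1a->1 1b->0 1c->0

State merging on the prefix tree: take the shortest (then alphabetical) example prefix whose next move is undefined and point that move at state 0, else 1, else 2, ...; a target is out if some Accept/Reject pair would then sit in one state with the same input left (inseparable). If every existing state is out, open a new one.
a: 0a undefined. 0a->0: ok.
b: 0b undefined. 0b->0: ok.
c: 0c undefined. 0c->0: no, acaa/acb meet in 0. Open state 1: 0c->1.
ca: 1a undefined. 1a->0: no, acaa/cab meet in 0. 1a->1: ok.
cb: 1b undefined. 1b->0: ok.
cc: 1c undefined. 1c->0: ok.
All examples now run through 2 states with every (state, symbol) defined. Accept strings end in {1}, Reject strings end in {0}; accept={1}.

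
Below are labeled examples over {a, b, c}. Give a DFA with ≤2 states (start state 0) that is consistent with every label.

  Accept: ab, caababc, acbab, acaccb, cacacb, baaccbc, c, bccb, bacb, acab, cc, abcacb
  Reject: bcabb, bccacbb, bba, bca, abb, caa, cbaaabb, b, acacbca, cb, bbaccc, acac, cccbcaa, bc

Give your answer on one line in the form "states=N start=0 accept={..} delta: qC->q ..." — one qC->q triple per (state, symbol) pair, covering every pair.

State merging on the prefix tree: take the shortest (then alphabetical) example prefix whose next move is undefined and point that move at state 0, else 1, else 2, ...; a target is out if some Accept/Reject pair would then sit in one state with the same input left (inseparable). If every existing state is out, open a new one.
a: 0a undefined. 0a->0: no, ab/b meet in 0 with "b" left. Open state 1: 0a->1.
b: 0b undefined. 0b->0: no, c/bc meet in 0 with "c" left. 0b->1: ok.
c: 0c undefined. 0c->0: ok.
ab: 1b undefined. 1b->0: ok.
ac: 1c undefined. 1c->0: no, ab/bccacbb meet in 0. 1c->1: ok.
ba: 1a undefined. 1a->0: no, ab/bcabb meet in 0. 1a->1: ok.
All examples now run through 2 states with every (state, symbol) defined. Accept strings end in {0}, Reject strings end in {1}; accept={0}.

states=2 start=0 accept={0} delta: 0a->1 0b->1 0c->0 1a->1 1b->0 1c->1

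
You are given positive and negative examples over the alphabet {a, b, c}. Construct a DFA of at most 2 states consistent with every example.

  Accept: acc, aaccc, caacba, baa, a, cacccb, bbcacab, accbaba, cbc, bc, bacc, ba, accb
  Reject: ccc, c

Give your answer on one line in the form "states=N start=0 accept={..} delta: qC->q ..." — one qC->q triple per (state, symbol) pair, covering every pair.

states=2 start=0 accept={1} delta: 0a->1 0b->1 0c->0 1a->1 1b->1 1c->1

Fold the examples into a partial DFA from state 0: repeatedly fix the first undefined (state, symbol) met by the shortest-then-alphabetical prefix, trying targets in increasing order and rejecting any under which an Accept and a Reject string meet in one state with the same remainder; add a state when all current targets are rejected. Accepting states are where Accept strings end.
a: 0a undefined. 0a->0: no, aaccc/ccc meet in 0 with "ccc" left. Open state 1: 0a->1.
b: 0b undefined. 0b->0: no, bc/c meet in 0 with "c" left. 0b->1: ok.
c: 0c undefined. 0c->0: ok.
aa: 1a undefined. 1a->0: no, aaccc/ccc meet in 0. 1a->1: ok.
ac: 1c undefined. 1c->0: no, acc/ccc meet in 0. 1c->1: ok.
bb: 1b undefined. 1b->0: no, cacccb/ccc meet in 0. 1b->1: ok.
All examples now run through 2 states with every (state, symbol) defined. Accept strings end in {1}, Reject strings end in {0}; accept={1}.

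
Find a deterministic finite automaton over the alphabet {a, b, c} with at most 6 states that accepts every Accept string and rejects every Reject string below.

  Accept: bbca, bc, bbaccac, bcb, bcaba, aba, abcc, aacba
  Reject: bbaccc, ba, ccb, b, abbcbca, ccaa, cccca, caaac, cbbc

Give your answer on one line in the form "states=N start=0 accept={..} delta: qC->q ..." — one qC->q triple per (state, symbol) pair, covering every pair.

states=4 start=0 accept={2} delta: 0a->1 0b->0 0c->2 1a->0 1b->2 1c->1 2a->2 2b->2 2c->3 3a->0 3b->1 3c->2

State merging on the prefix tree: take the shortest (then alphabetical) example prefix whose next move is undefined and point that move at state 0, else 1, else 2, ...; a target is out if some Accept/Reject pair would then sit in one state with the same input left (inseparable). If every existing state is out, open a new one.
a: 0a undefined. 0a->0: no, aba/ba meet in 0 with "ba" left. Open state 1: 0a->1.
b: 0b undefined. 0b->0: ok.
c: 0c undefined. 0c->0: no, bbca/ba meet in 1. 0c->1: no, bc/ba meet in 1. Open state 2: 0c->2.
aa: 1a undefined. 1a->0: ok.
ab: 1b undefined. 1b->0: no, aba/ba meet in 1. 1b->1: no, aba/b meet in 0. 1b->2: ok.
ca: 2a undefined. 2a->0: no, bbca/b meet in 0. 2a->1: no, bbca/ba meet in 1. 2a->2: ok.
cb: 2b undefined. 2b->0: no, bbca/abbcbca meet in 2. 2b->1: no, bcb/ba meet in 1. 2b->2: ok.
cc: 2c undefined. 2c->0: no, bbca/abbcbca meet in 2. 2c->1: no, bbca/ccb meet in 2. 2c->2: no, bbca/ccb meet in 2. Open state 3: 2c->3.
cca: 3a undefined. 3a->0: ok.
ccb: 3b undefined. 3b->0: no, bbca/abbcbca meet in 2. 3b->1: ok.
ccc: 3c undefined. 3c->0: no, bbca/cccca meet in 2. 3c->1: no, abcc/ba meet in 1. 3c->2: ok.
bbac: 1c undefined. 1c->0: no, bbaccac/bbaccc meet in 3. 1c->1: ok.
All examples now run through 4 states with every (state, symbol) defined. Accept strings end in {2}, Reject strings end in {0,1,3}; accept={2}.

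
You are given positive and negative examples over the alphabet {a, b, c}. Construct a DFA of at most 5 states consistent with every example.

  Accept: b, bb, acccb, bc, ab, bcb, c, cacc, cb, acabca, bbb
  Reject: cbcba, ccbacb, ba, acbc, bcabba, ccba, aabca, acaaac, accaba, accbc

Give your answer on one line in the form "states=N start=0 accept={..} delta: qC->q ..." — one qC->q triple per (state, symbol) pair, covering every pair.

states=5 start=0 accept={0,1,3} delta: 0a->0 0b->1 0c->1 1a->2 1b->3 1c->1 2a->3 2b->4 2c->0 3a->4 3b->0 3c->2 4a->2 4b->1 4c->2

Fold the examples into a partial DFA from state 0: repeatedly fix the first undefined (state, symbol) met by the shortest-then-alphabetical prefix, trying targets in increasing order and rejecting any under which an Accept and a Reject string meet in one state with the same remainder; add a state when all current targets are rejected. Accepting states are where Accept strings end.
a: 0a undefined. 0a->0: ok.
b: 0b undefined. 0b->0: no, b/ba meet in 0. Open state 1: 0b->1.
c: 0c undefined. 0c->0: no, bc/acbc meet in 1 with "c" left. 0c->1: ok.
ba: 1a undefined. 1a->0: no, b/acaaac meet in 1. 1a->1: no, b/ba meet in 1. Open state 2: 1a->2.
bb: 1b undefined. 1b->0: no, b/acbc meet in 1. 1b->1: no, bc/acbc meet in 1 with "c" left. 1b->2: no, bb/ba meet in 2. Open state 3: 1b->3.
bc: 1c undefined. 1c->0: no, bc/aabca meet in 0. 1c->1: ok.
bbb: 3b undefined. 3b->0: ok.
cac: 2c undefined. 2c->0: ok.
cbc: 3c undefined. 3c->0: no, bbb/acbc meet in 0. 3c->1: no, b/acbc meet in 1. 3c->2: ok.
acaa: 2a undefined. 2a->0: no, b/acaaac meet in 1. 2a->1: no, bbb/acaaac meet in 0. 2a->2: no, bbb/acaaac meet in 0. 2a->3: ok.
acab: 2b undefined. 2b->0: no, acabca/ba meet in 2. 2b->1: no, acabca/cbcba meet in 2. 2b->2: no, bb/cbcba meet in 3. 2b->3: no, bbb/bcabba meet in 0. Open state 4: 2b->4.
ccba: 3a undefined. 3a->0: no, b/acaaac meet in 1. 3a->1: no, b/ccba meet in 1. 3a->2: no, b/ccbacb meet in 1. 3a->3: no, bb/ccba meet in 3. 3a->4: ok.
acabc: 4c undefined. 4c->0: no, b/ccbacb meet in 1. 4c->1: no, b/acaaac meet in 1. 4c->2: ok.
bcabb: 4b undefined. 4b->0: no, bbb/bcabba meet in 0. 4b->1: ok.
cbcba: 4a undefined. 4a->0: no, bbb/cbcba meet in 0. 4a->1: no, b/cbcba meet in 1. 4a->2: ok.
All examples now run through 5 states with every (state, symbol) defined. Accept strings end in {0,1,3}, Reject strings end in {2,4}; accept={0,1,3}.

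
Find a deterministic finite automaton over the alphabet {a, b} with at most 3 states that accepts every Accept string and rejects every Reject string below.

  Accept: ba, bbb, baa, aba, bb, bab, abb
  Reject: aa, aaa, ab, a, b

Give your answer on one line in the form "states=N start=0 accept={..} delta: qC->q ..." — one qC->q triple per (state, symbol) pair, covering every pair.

states=3 start=0 accept={2} delta: 0a->0 0b->1 1a->2 1b->2 2a->2 2b->2

Grow the machine one transition at a time. Run the examples from 0; the earliest place one falls off (shortest prefix, ties alphabetical) gets sent to the lowest-numbered state that keeps every Accept/Reject pair distinguishable — a pair clashes when both reach the same state with identical unread suffix — and to a fresh state only if none does.
a: 0a undefined. 0a->0: ok.
b: 0b undefined. 0b->0: no, ba/aa meet in 0. Open state 1: 0b->1.
ba: 1a undefined. 1a->0: no, ba/aa meet in 0. 1a->1: no, ba/ab meet in 1. Open state 2: 1a->2.
bb: 1b undefined. 1b->0: no, bbb/ab meet in 1. 1b->1: no, bbb/ab meet in 1. 1b->2: ok.
baa: 2a undefined. 2a->0: no, baa/aa meet in 0. 2a->1: no, baa/ab meet in 1. 2a->2: ok.
bab: 2b undefined. 2b->0: no, bbb/aa meet in 0. 2b->1: no, bbb/ab meet in 1. 2b->2: ok.
All examples now run through 3 states with every (state, symbol) defined. Accept strings end in {2}, Reject strings end in {0,1}; accept={2}.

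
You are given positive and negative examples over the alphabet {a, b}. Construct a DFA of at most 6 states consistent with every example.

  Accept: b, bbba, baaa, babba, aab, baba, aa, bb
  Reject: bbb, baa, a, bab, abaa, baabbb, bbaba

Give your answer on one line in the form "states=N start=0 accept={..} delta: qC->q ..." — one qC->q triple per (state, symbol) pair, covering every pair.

states=5 start=0 accept={0,2,3} delta: 0a->1 0b->2 1a->0 1b->1 2a->3 2b->3 3a->4 3b->1 4a->0 4b->3

Grow the machine one transition at a time. Run the examples from 0; the earliest place one falls off (shortest prefix, ties alphabetical) gets sent to the lowest-numbered state that keeps every Accept/Reject pair distinguishable — a pair clashes when both reach the same state with identical unread suffix — and to a fresh state only if none does.
a: 0a undefined. 0a->0: no, aa/a meet in 0. Open state 1: 0a->1.
b: 0b undefined. 0b->0: no, b/bbb meet in 0. 0b->1: no, b/a meet in 1. Open state 2: 0b->2.
aa: 1a undefined. 1a->0: ok.
ab: 1b undefined. 1b->0: no, aa/abaa meet in 0. 1b->1: ok.
ba: 2a undefined. 2a->0: no, b/bab meet in 2. 2a->1: no, baaa/a meet in 1. 2a->2: no, b/baa meet in 2. Open state 3: 2a->3.
bb: 2b undefined. 2b->0: no, b/bbb meet in 2. 2b->1: no, bb/bbb meet in 1. 2b->2: no, b/bbb meet in 2. 2b->3: ok.
baa: 3a undefined. 3a->0: no, baaa/a meet in 1. 3a->1: no, baaa/bbaba meet in 0. 3a->2: no, b/baa meet in 2. 3a->3: no, bbba/bbaba meet in 3 with "ba" left. Open state 4: 3a->4.
bab: 3b undefined. 3b->0: no, bbba/a meet in 1. 3b->1: ok.
baaa: 4a undefined. 4a->0: ok.
baab: 4b undefined. 4b->0: no, bb/baabbb meet in 3. 4b->1: no, bbba/bbaba meet in 0. 4b->2: no, bb/bbaba meet in 3. 4b->3: ok.
All examples now run through 5 states with every (state, symbol) defined. Accept strings end in {0,2,3}, Reject strings end in {1,4}; accept={0,2,3}.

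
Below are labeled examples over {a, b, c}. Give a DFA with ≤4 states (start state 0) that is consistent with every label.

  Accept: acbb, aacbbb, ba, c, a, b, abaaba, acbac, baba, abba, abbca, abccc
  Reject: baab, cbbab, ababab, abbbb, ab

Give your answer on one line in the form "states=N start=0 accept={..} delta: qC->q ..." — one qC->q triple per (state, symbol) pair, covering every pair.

State merging on the prefix tree: take the shortest (then alphabetical) example prefix whose next move is undefined and point that move at state 0, else 1, else 2, ...; a target is out if some Accept/Reject pair would then sit in one state with the same input left (inseparable). If every existing state is out, open a new one.
a: 0a undefined. 0a->0: no, b/ab meet in 0 with "b" left. Open state 1: 0a->1.
b: 0b undefined. 0b->0: ok.
c: 0c undefined. 0c->0: ok.
aa: 1a undefined. 1a->0: no, aacbbb/baab meet in 0. 1a->1: ok.
ab: 1b undefined. 1b->0: no, c/baab meet in 0. 1b->1: no, ba/baab meet in 1. Open state 2: 1b->2.
ac: 1c undefined. 1c->0: ok.
aba: 2a undefined. 2a->0: ok.
abb: 2b undefined. 2b->0: no, acbb/abbbb meet in 0. 2b->1: no, ba/abbbb meet in 1. 2b->2: ok.
abc: 2c undefined. 2c->0: ok.
All examples now run through 3 states with every (state, symbol) defined. Accept strings end in {0,1}, Reject strings end in {2}; accept={0,1}.

states=3 start=0 accept={0,1} delta: 0a->1 0b->0 0c->0 1a->1 1b->2 1c->0 2a->0 2b->2 2c->0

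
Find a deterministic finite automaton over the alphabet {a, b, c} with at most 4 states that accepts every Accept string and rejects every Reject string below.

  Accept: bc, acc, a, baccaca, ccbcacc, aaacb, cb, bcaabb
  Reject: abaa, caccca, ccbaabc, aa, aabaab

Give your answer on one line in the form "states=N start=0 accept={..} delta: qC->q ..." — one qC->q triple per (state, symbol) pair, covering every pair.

states=4 start=0 accept={0,1} delta: 0a->1 0b->0 0c->0 1a->2 1b->0 1c->1 2a->0 2b->3 2c->0 3a->1 3b->0 3c->2

Grow the machine one transition at a time. Run the examples from 0; the earliest place one falls off (shortest prefix, ties alphabetical) gets sent to the lowest-numbered state that keeps every Accept/Reject pair distinguishable — a pair clashes when both reach the same state with identical unread suffix — and to a fresh state only if none does.
a: 0a undefined. 0a->0: no, a/aa meet in 0. Open state 1: 0a->1.
b: 0b undefined. 0b->0: ok.
c: 0c undefined. 0c->0: ok.
aa: 1a undefined. 1a->0: no, bc/ccbaabc meet in 0. 1a->1: no, a/aa meet in 1. Open state 2: 1a->2.
ab: 1b undefined. 1b->0: ok.
ac: 1c undefined. 1c->0: no, a/caccca meet in 1. 1c->1: ok.
aaa: 2a undefined. 2a->0: ok.
aab: 2b undefined. 2b->0: no, bc/ccbaabc meet in 0. 2b->1: no, bc/aabaab meet in 0. 2b->2: no, bc/aabaab meet in 0. Open state 3: 2b->3.
aaba: 3a undefined. 3a->0: no, bc/aabaab meet in 0. 3a->1: ok.
baccac: 2c undefined. 2c->0: ok.
bcaabb: 3b undefined. 3b->0: ok.
ccbaabc: 3c undefined. 3c->0: no, bc/ccbaabc meet in 0. 3c->1: no, acc/ccbaabc meet in 1. 3c->2: ok.
All examples now run through 4 states with every (state, symbol) defined. Accept strings end in {0,1}, Reject strings end in {2,3}; accept={0,1}.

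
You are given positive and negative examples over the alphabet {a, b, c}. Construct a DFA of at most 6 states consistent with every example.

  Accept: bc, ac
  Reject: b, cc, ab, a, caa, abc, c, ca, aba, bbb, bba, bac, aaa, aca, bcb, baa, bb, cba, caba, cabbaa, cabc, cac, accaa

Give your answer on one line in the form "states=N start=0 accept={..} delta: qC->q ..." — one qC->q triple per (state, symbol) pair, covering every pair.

states=4 start=0 accept={3} delta: 0a->1 0b->1 0c->2 1a->0 1b->0 1c->3 2a->2 2b->0 2c->0 3a->0 3b->0 3c->0

Fold the examples into a partial DFA from state 0: repeatedly fix the first undefined (state, symbol) met by the shortest-then-alphabetical prefix, trying targets in increasing order and rejecting any under which an Accept and a Reject string meet in one state with the same remainder; add a state when all current targets are rejected. Accepting states are where Accept strings end.
a: 0a undefined. 0a->0: no, bc/abc meet in 0 with "bc" left. Open state 1: 0a->1.
b: 0b undefined. 0b->0: no, bc/c meet in 0 with "c" left. 0b->1: ok.
c: 0c undefined. 0c->0: no, bc/cac meet in 1 with "c" left. 0c->1: no, bc/cc meet in 1 with "c" left. Open state 2: 0c->2.
aa: 1a undefined. 1a->0: ok.
ab: 1b undefined. 1b->0: ok.
ac: 1c undefined. 1c->0: no, bc/ab meet in 0. 1c->1: no, bc/b meet in 1. 1c->2: no, bc/abc meet in 2. Open state 3: 1c->3.
ca: 2a undefined. 2a->0: no, bc/cabc meet in 3. 2a->1: no, bc/cac meet in 3. 2a->2: ok.
cb: 2b undefined. 2b->0: ok.
cc: 2c undefined. 2c->0: ok.
aca: 3a undefined. 3a->0: ok.
acc: 3c undefined. 3c->0: ok.
bcb: 3b undefined. 3b->0: ok.
All examples now run through 4 states with every (state, symbol) defined. Accept strings end in {3}, Reject strings end in {0,1,2}; accept={3}.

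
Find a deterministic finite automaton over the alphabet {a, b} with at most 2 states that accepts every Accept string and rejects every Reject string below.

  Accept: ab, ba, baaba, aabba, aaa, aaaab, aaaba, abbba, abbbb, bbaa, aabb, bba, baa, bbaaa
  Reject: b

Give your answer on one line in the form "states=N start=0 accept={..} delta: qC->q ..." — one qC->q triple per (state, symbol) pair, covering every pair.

Grow the machine one transition at a time. Run the examples from 0; the earliest place one falls off (shortest prefix, ties alphabetical) gets sent to the lowest-numbered state that keeps every Accept/Reject pair distinguishable — a pair clashes when both reach the same state with identical unread suffix — and to a fresh state only if none does.
a: 0a undefined. 0a->0: no, ab/b meet in 0 with "b" left. Open state 1: 0a->1.
b: 0b undefined. 0b->0: ok.
aa: 1a undefined. 1a->0: no, aaaab/b meet in 0. 1a->1: ok.
ab: 1b undefined. 1b->0: no, ab/b meet in 0. 1b->1: ok.
All examples now run through 2 states with every (state, symbol) defined. Accept strings end in {1}, Reject strings end in {0}; accept={1}.

states=2 start=0 accept={1} delta: 0a->1 0b->0 1a->1 1b->1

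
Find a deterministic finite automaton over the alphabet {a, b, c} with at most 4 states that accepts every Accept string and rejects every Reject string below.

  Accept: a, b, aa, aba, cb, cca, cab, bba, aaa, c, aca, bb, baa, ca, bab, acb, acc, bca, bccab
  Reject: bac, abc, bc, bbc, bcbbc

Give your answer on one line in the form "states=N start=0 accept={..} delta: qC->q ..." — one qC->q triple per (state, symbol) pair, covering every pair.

states=3 start=0 accept={0,1} delta: 0a->0 0b->1 0c->0 1a->1 1b->1 1c->2 2a->0 2b->0 2c->0

Grow the machine one transition at a time. Run the examples from 0; the earliest place one falls off (shortest prefix, ties alphabetical) gets sent to the lowest-numbered state that keeps every Accept/Reject pair distinguishable — a pair clashes when both reach the same state with identical unread suffix — and to a fresh state only if none does.
a: 0a undefined. 0a->0: ok.
b: 0b undefined. 0b->0: no, c/bac meet in 0 with "c" left. Open state 1: 0b->1.
c: 0c undefined. 0c->0: ok.
ba: 1a undefined. 1a->0: no, a/bac meet in 0. 1a->1: ok.
bb: 1b undefined. 1b->0: no, a/bbc meet in 0. 1b->1: ok.
bc: 1c undefined. 1c->0: no, a/bac meet in 0. 1c->1: no, b/bac meet in 1. Open state 2: 1c->2.
bca: 2a undefined. 2a->0: ok.
bcb: 2b undefined. 2b->0: ok.
bcc: 2c undefined. 2c->0: ok.
All examples now run through 3 states with every (state, symbol) defined. Accept strings end in {0,1}, Reject strings end in {2}; accept={0,1}.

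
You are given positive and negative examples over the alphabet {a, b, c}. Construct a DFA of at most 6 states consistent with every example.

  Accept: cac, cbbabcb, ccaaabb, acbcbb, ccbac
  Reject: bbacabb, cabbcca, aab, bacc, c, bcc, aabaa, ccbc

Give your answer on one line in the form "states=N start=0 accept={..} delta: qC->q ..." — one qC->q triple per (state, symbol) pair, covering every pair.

Grow the machine one transition at a time. Run the examples from 0; the earliest place one falls off (shortest prefix, ties alphabetical) gets sent to the lowest-numbered state that keeps every Accept/Reject pair distinguishable — a pair clashes when both reach the same state with identical unread suffix — and to a fresh state only if none does.
a: 0a undefined. 0a->0: ok.
b: 0b undefined. 0b->0: ok.
c: 0c undefined. 0c->0: no, cac/bbacabb meet in 0. Open state 1: 0c->1.
ca: 1a undefined. 1a->0: no, cac/c meet in 1. 1a->1: no, cac/bacc meet in 1 with "c" left. Open state 2: 1a->2.
cb: 1b undefined. 1b->0: no, cbbabcb/aab meet in 0. 1b->1: ok.
cc: 1c undefined. 1c->0: no, ccaaabb/aab meet in 0. 1c->1: no, acbcbb/bacc meet in 1. 1c->2: no, acbcbb/bbacabb meet in 2 with "bb" left. Open state 3: 1c->3.
cab: 2b undefined. 2b->0: no, cbbabcb/c meet in 1. 2b->1: ok.
cac: 2c undefined. 2c->0: no, cac/aab meet in 0. 2c->1: no, cac/bbacabb meet in 1. 2c->2: ok.
cca: 3a undefined. 3a->0: no, ccaaabb/aab meet in 0. 3a->1: ok.
ccb: 3b undefined. 3b->0: no, cbbabcb/aab meet in 0. 3b->1: no, cbbabcb/bbacabb meet in 1. 3b->2: no, cac/ccbc meet in 2. 3b->3: no, cbbabcb/bacc meet in 3. Open state 4: 3b->4.
ccba: 4a undefined. 4a->0: no, ccbac/bbacabb meet in 1. 4a->1: no, ccbac/bacc meet in 3. 4a->2: ok.
ccbc: 4c undefined. 4c->0: ok.
ccaaa: 2a undefined. 2a->0: no, ccaaabb/aab meet in 0. 2a->1: no, ccaaabb/bbacabb meet in 1. 2a->2: no, ccaaabb/bbacabb meet in 1. 2a->3: ok.
acbcbb: 4b undefined. 4b->0: no, ccaaabb/aab meet in 0. 4b->1: no, ccaaabb/bbacabb meet in 1. 4b->2: ok.
cabbcc: 3c undefined. 3c->0: ok.
All examples now run through 5 states with every (state, symbol) defined. Accept strings end in {2,4}, Reject strings end in {0,1,3}; accept={2,4}.

states=5 start=0 accept={2,4} delta: 0a->0 0b->0 0c->1 1a->2 1b->1 1c->3 2a->3 2b->1 2c->2 3a->1 3b->4 3c->0 4a->2 4b->2 4c->0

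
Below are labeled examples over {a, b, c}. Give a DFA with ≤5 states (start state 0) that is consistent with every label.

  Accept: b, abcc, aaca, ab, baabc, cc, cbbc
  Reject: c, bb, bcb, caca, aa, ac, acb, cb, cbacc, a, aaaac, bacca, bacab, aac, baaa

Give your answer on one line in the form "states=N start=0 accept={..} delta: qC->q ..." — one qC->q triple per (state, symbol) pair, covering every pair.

states=4 start=0 accept={1} delta: 0a->0 0b->1 0c->2 1a->0 1b->0 1c->1 2a->1 2b->3 2c->1 3a->3 3b->1 3c->0

Fold the examples into a partial DFA from state 0: repeatedly fix the first undefined (state, symbol) met by the shortest-then-alphabetical prefix, trying targets in increasing order and rejecting any under which an Accept and a Reject string meet in one state with the same remainder; add a state when all current targets are rejected. Accepting states are where Accept strings end.
a: 0a undefined. 0a->0: ok.
b: 0b undefined. 0b->0: no, b/bb meet in 0. Open state 1: 0b->1.
c: 0c undefined. 0c->0: no, b/acb meet in 1. 0c->1: no, b/c meet in 1. Open state 2: 0c->2.
ba: 1a undefined. 1a->0: ok.
bb: 1b undefined. 1b->0: ok.
bc: 1c undefined. 1c->0: no, b/bcb meet in 1. 1c->1: ok.
ca: 2a undefined. 2a->0: no, b/bacab meet in 1. 2a->1: ok.
cb: 2b undefined. 2b->0: no, cc/cbacc meet in 2 with "c" left. 2b->1: no, b/acb meet in 1. 2b->2: no, b/cbacc meet in 1. Open state 3: 2b->3.
cc: 2c undefined. 2c->0: no, cc/bb meet in 0. 2c->1: ok.
cba: 3a undefined. 3a->0: no, b/cbacc meet in 1. 3a->1: no, b/cbacc meet in 1. 3a->2: no, b/cbacc meet in 1. 3a->3: ok.
cbb: 3b undefined. 3b->0: no, cbbc/c meet in 2. 3b->1: ok.
cbac: 3c undefined. 3c->0: ok.
All examples now run through 4 states with every (state, symbol) defined. Accept strings end in {1}, Reject strings end in {0,2,3}; accept={1}.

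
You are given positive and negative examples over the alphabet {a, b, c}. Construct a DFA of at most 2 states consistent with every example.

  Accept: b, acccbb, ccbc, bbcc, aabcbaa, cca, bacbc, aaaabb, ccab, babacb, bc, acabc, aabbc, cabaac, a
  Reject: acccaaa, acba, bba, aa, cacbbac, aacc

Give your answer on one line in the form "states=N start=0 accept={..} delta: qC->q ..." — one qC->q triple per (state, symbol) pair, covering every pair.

states=2 start=0 accept={1} delta: 0a->1 0b->1 0c->0 1a->0 1b->1 1c->1

Fold the examples into a partial DFA from state 0: repeatedly fix the first undefined (state, symbol) met by the shortest-then-alphabetical prefix, trying targets in increasing order and rejecting any under which an Accept and a Reject string meet in one state with the same remainder; add a state when all current targets are rejected. Accepting states are where Accept strings end.
a: 0a undefined. 0a->0: no, a/aa meet in 0. Open state 1: 0a->1.
b: 0b undefined. 0b->0: no, a/bba meet in 1. 0b->1: ok.
c: 0c undefined. 0c->0: ok.
aa: 1a undefined. 1a->0: ok.
ac: 1c undefined. 1c->0: no, b/acccaaa meet in 1. 1c->1: ok.
bb: 1b undefined. 1b->0: no, b/acba meet in 1. 1b->1: ok.
All examples now run through 2 states with every (state, symbol) defined. Accept strings end in {1}, Reject strings end in {0}; accept={1}.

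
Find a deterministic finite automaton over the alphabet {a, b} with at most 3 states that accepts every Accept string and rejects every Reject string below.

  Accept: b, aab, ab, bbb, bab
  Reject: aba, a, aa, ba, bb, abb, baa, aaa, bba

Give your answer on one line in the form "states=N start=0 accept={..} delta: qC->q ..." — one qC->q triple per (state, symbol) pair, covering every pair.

State merging on the prefix tree: take the shortest (then alphabetical) example prefix whose next move is undefined and point that move at state 0, else 1, else 2, ...; a target is out if some Accept/Reject pair would then sit in one state with the same input left (inseparable). If every existing state is out, open a new one.
a: 0a undefined. 0a->0: ok.
b: 0b undefined. 0b->0: no, b/aba meet in 0. Open state 1: 0b->1.
ba: 1a undefined. 1a->0: ok.
bb: 1b undefined. 1b->0: ok.
All examples now run through 2 states with every (state, symbol) defined. Accept strings end in {1}, Reject strings end in {0}; accept={1}.

states=2 start=0 accept={1} delta: 0a->0 0b->1 1a->0 1b->0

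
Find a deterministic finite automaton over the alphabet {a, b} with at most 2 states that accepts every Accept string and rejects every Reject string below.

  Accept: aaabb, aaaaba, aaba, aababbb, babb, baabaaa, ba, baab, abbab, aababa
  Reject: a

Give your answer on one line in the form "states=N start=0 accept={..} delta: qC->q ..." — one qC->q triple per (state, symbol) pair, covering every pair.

Grow the machine one transition at a time. Run the examples from 0; the earliest place one falls off (shortest prefix, ties alphabetical) gets sent to the lowest-numbered state that keeps every Accept/Reject pair distinguishable — a pair clashes when both reach the same state with identical unread suffix — and to a fresh state only if none does.
a: 0a undefined. 0a->0: ok.
b: 0b undefined. 0b->0: no, aaabb/a meet in 0. Open state 1: 0b->1.
ba: 1a undefined. 1a->0: no, aaaaba/a meet in 0. 1a->1: ok.
abb: 1b undefined. 1b->0: no, aaabb/a meet in 0. 1b->1: ok.
All examples now run through 2 states with every (state, symbol) defined. Accept strings end in {1}, Reject strings end in {0}; accept={1}.

states=2 start=0 accept={1} delta: 0a->0 0b->1 1a->1 1b->1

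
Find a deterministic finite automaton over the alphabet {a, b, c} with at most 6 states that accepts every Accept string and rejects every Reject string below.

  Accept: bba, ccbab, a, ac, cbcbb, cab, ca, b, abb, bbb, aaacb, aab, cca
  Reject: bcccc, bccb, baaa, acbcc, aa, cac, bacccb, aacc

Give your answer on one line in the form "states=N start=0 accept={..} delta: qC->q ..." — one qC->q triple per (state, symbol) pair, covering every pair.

states=5 start=0 accept={0,1} delta: 0a->1 0b->0 0c->2 1a->3 1b->0 1c->0 2a->0 2b->0 2c->4 3a->3 3b->0 3c->0 4a->0 4b->2 4c->0

Fold the examples into a partial DFA from state 0: repeatedly fix the first undefined (state, symbol) met by the shortest-then-alphabetical prefix, trying targets in increasing order and rejecting any under which an Accept and a Reject string meet in one state with the same remainder; add a state when all current targets are rejected. Accepting states are where Accept strings end.
a: 0a undefined. 0a->0: no, a/aa meet in 0. Open state 1: 0a->1.
b: 0b undefined. 0b->0: ok.
c: 0c undefined. 0c->0: no, ac/cac meet in 1 with "c" left. 0c->1: no, ca/aa meet in 1 with "a" left. Open state 2: 0c->2.
aa: 1a undefined. 1a->0: no, bba/baaa meet in 1. 1a->1: no, bba/baaa meet in 1. 1a->2: no, ca/baaa meet in 2 with "a" left. Open state 3: 1a->3.
ab: 1b undefined. 1b->0: ok.
ac: 1c undefined. 1c->0: ok.
ca: 2a undefined. 2a->0: ok.
cb: 2b undefined. 2b->0: ok.
cc: 2c undefined. 2c->0: no, ccbab/bcccc meet in 0. 2c->1: no, bba/acbcc meet in 1. 2c->2: no, ccbab/bccb meet in 0. 2c->3: no, aab/bccb meet in 3 with "b" left. Open state 4: 2c->4.
aaa: 3a undefined. 3a->0: no, ac/baaa meet in 0. 3a->1: no, bba/baaa meet in 1. 3a->2: no, aaacb/bccb meet in 4 with "b" left. 3a->3: ok.
aab: 3b undefined. 3b->0: ok.
aac: 3c undefined. 3c->0: ok.
cca: 4a undefined. 4a->0: ok.
ccb: 4b undefined. 4b->0: no, ccbab/bccb meet in 0. 4b->1: no, bba/bccb meet in 1. 4b->2: ok.
bccc: 4c undefined. 4c->0: ok.
All examples now run through 5 states with every (state, symbol) defined. Accept strings end in {0,1}, Reject strings end in {2,3,4}; accept={0,1}.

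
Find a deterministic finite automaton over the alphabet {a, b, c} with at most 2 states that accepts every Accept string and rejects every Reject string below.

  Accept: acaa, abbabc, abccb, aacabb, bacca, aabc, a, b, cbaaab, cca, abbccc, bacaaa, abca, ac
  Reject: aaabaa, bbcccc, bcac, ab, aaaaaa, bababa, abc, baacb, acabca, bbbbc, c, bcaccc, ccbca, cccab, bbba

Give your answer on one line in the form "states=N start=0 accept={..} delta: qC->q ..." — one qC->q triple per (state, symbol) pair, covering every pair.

states=2 start=0 accept={1} delta: 0a->1 0b->1 0c->0 1a->0 1b->0 1c->1

Grow the machine one transition at a time. Run the examples from 0; the earliest place one falls off (shortest prefix, ties alphabetical) gets sent to the lowest-numbered state that keeps every Accept/Reject pair distinguishable — a pair clashes when both reach the same state with identical unread suffix — and to a fresh state only if none does.
a: 0a undefined. 0a->0: no, aabc/abc meet in 0 with "bc" left. Open state 1: 0a->1.
b: 0b undefined. 0b->0: no, a/bbba meet in 1. 0b->1: ok.
c: 0c undefined. 0c->0: ok.
aa: 1a undefined. 1a->0: ok.
ab: 1b undefined. 1b->0: ok.
ac: 1c undefined. 1c->0: no, acaa/aaabaa meet in 0. 1c->1: ok.
All examples now run through 2 states with every (state, symbol) defined. Accept strings end in {1}, Reject strings end in {0}; accept={1}.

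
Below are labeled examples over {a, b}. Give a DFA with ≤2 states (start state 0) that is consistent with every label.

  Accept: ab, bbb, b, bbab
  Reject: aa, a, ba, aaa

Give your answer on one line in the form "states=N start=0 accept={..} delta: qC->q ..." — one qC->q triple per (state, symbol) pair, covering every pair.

states=2 start=0 accept={1} delta: 0a->0 0b->1 1a->0 1b->0

Fold the examples into a partial DFA from state 0: repeatedly fix the first undefined (state, symbol) met by the shortest-then-alphabetical prefix, trying targets in increasing order and rejecting any under which an Accept and a Reject string meet in one state with the same remainder; add a state when all current targets are rejected. Accepting states are where Accept strings end.
a: 0a undefined. 0a->0: ok.
b: 0b undefined. 0b->0: no, ab/aa meet in 0. Open state 1: 0b->1.
ba: 1a undefined. 1a->0: ok.
bb: 1b undefined. 1b->0: ok.
All examples now run through 2 states with every (state, symbol) defined. Accept strings end in {1}, Reject strings end in {0}; accept={1}.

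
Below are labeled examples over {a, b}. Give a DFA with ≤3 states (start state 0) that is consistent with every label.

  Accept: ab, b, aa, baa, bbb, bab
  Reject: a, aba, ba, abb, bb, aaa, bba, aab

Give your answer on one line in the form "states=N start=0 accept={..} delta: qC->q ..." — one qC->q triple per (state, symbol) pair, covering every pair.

states=3 start=0 accept={2} delta: 0a->1 0b->2 1a->2 1b->2 2a->1 2b->0

State merging on the prefix tree: take the shortest (then alphabetical) example prefix whose next move is undefined and point that move at state 0, else 1, else 2, ...; a target is out if some Accept/Reject pair would then sit in one state with the same input left (inseparable). If every existing state is out, open a new one.
a: 0a undefined. 0a->0: no, ab/aab meet in 0 with "b" left. Open state 1: 0a->1.
b: 0b undefined. 0b->0: no, b/bb meet in 0. 0b->1: no, ab/bb meet in 1 with "b" left. Open state 2: 0b->2.
aa: 1a undefined. 1a->0: no, b/aab meet in 2. 1a->1: no, ab/aab meet in 1 with "b" left. 1a->2: ok.
ab: 1b undefined. 1b->0: no, b/abb meet in 2. 1b->1: no, ab/a meet in 1. 1b->2: ok.
ba: 2a undefined. 2a->0: no, baa/a meet in 1. 2a->1: ok.
bb: 2b undefined. 2b->0: ok.
All examples now run through 3 states with every (state, symbol) defined. Accept strings end in {2}, Reject strings end in {0,1}; accept={2}.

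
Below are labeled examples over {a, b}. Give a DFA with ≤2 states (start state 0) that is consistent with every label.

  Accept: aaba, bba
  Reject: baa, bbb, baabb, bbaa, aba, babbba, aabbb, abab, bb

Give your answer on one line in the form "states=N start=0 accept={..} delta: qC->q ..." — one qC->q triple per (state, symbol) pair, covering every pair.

states=2 start=0 accept={1} delta: 0a->1 0b->0 1a->0 1b->1

State merging on the prefix tree: take the shortest (then alphabetical) example prefix whose next move is undefined and point that move at state 0, else 1, else 2, ...; a target is out if some Accept/Reject pair would then sit in one state with the same input left (inseparable). If every existing state is out, open a new one.
a: 0a undefined. 0a->0: no, aaba/aba meet in 0 with "ba" left. Open state 1: 0a->1.
b: 0b undefined. 0b->0: ok.
aa: 1a undefined. 1a->0: ok.
ab: 1b undefined. 1b->0: no, aaba/aba meet in 1. 1b->1: ok.
All examples now run through 2 states with every (state, symbol) defined. Accept strings end in {1}, Reject strings end in {0}; accept={1}.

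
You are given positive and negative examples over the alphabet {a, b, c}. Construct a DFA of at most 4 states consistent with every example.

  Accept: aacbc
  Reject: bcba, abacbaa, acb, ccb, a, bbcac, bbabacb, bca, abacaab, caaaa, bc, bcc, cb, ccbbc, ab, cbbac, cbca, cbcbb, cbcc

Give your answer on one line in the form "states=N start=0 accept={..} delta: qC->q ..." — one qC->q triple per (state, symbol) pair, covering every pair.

states=4 start=0 accept={3} delta: 0a->0 0b->0 0c->1 1a->0 1b->2 1c->0 2a->0 2b->0 2c->3 3a->0 3b->0 3c->0

Fold the examples into a partial DFA from state 0: repeatedly fix the first undefined (state, symbol) met by the shortest-then-alphabetical prefix, trying targets in increasing order and rejecting any under which an Accept and a Reject string meet in one state with the same remainder; add a state when all current targets are rejected. Accepting states are where Accept strings end.
a: 0a undefined. 0a->0: ok.
b: 0b undefined. 0b->0: ok.
c: 0c undefined. 0c->0: no, aacbc/bcba meet in 0. Open state 1: 0c->1.
ca: 1a undefined. 1a->0: ok.
cb: 1b undefined. 1b->0: no, aacbc/bbcac meet in 1. 1b->1: no, aacbc/bcc meet in 1 with "c" left. Open state 2: 1b->2.
cc: 1c undefined. 1c->0: ok.
cbb: 2b undefined. 2b->0: ok.
cbc: 2c undefined. 2c->0: no, aacbc/ccb meet in 0. 2c->1: no, aacbc/bbcac meet in 1. 2c->2: no, aacbc/acb meet in 2. Open state 3: 2c->3.
bcba: 2a undefined. 2a->0: ok.
cbca: 3a undefined. 3a->0: ok.
cbcb: 3b undefined. 3b->0: ok.
cbcc: 3c undefined. 3c->0: ok.
All examples now run through 4 states with every (state, symbol) defined. Accept strings end in {3}, Reject strings end in {0,1,2}; accept={3}.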